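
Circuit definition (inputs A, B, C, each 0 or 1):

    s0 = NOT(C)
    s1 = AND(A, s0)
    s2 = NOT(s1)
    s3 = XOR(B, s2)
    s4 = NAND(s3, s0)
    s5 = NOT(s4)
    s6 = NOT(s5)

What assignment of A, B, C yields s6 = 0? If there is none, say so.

A=1 B=1 C=0

s6 = NOT(s5) must be 0, so s5 = 1.
s5 = NOT(s4) must be 1, so s4 = 0.
Check with A=1 B=1 C=0:
s0 = NOT(C) = NOT 0 = 1
s1 = AND(A, s0) = AND(1, 1) = 1
s2 = NOT(s1) = NOT 1 = 0
s3 = XOR(B, s2) = XOR(1, 0) = 1
s4 = NAND(s3, s0) = NAND(1, 1) = 0
s5 = NOT(s4) = NOT 0 = 1
s6 = NOT(s5) = NOT 1 = 0
So s6 = 0 as required.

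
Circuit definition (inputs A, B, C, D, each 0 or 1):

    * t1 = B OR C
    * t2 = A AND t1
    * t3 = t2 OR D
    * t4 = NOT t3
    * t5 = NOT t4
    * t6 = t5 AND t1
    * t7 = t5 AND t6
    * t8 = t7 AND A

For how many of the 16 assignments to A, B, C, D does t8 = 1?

6

t8 = t7 AND A must be 1, so both t7 = 1 and A = 1.
Satisfying assignments:
  A=1, B=0, C=1, D=0
  A=1, B=0, C=1, D=1
  A=1, B=1, C=0, D=0
  A=1, B=1, C=0, D=1
  A=1, B=1, C=1, D=0
  A=1, B=1, C=1, D=1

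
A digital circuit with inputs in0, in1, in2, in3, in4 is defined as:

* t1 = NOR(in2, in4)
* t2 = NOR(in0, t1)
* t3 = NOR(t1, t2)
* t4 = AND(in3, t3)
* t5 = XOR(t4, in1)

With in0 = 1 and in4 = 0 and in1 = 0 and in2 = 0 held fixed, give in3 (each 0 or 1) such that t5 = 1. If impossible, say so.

no solution exists

With in0 = 1 and in4 = 0 and in1 = 0 and in2 = 0 fixed, none of the 2 settings of in3 give t5 = 1.
For example, with in3=0:
t1 = NOR(in2, in4) = NOR(0, 0) = 1
t2 = NOR(in0, t1) = NOR(1, 1) = 0
t3 = NOR(t1, t2) = NOR(1, 0) = 0
t4 = AND(in3, t3) = AND(0, 0) = 0
t5 = XOR(t4, in1) = XOR(0, 0) = 0
giving t5 = 0 ≠ 1.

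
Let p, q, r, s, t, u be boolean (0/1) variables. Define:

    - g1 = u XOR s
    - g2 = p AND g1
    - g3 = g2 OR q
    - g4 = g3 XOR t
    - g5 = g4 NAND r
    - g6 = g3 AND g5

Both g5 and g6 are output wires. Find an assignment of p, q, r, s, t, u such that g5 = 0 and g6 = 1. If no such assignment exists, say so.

no solution exists

Across all 64 input combinations, none give both g5 = 0 and g6 = 1.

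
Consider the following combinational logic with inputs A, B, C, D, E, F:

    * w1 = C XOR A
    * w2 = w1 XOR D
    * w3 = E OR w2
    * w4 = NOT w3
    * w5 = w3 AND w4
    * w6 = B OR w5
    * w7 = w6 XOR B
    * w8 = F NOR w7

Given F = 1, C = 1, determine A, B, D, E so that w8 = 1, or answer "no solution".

With F = 1, C = 1 fixed, none of the 16 settings of A, B, D, E give w8 = 1.
For example, with A=1, B=1, D=0, E=0:
w1 = C XOR A = 1 XOR 1 = 0
w2 = w1 XOR D = 0 XOR 0 = 0
w3 = E OR w2 = 0 OR 0 = 0
w4 = NOT w3 = NOT 0 = 1
w5 = w3 AND w4 = 0 AND 1 = 0
w6 = B OR w5 = 1 OR 0 = 1
w7 = w6 XOR B = 1 XOR 1 = 0
w8 = F NOR w7 = 1 NOR 0 = 0
giving w8 = 0 ≠ 1.

no solution exists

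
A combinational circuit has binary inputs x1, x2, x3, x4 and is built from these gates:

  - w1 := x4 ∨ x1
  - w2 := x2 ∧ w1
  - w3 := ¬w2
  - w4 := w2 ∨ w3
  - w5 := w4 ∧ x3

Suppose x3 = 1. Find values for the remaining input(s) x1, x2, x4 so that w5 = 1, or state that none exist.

x1=0 x2=1 x4=0

w5 = w4 ∧ x3 must be 1, so both w4 = 1 and x3 = 1.
Check with x3 = 1 and x1=0, x2=1, x4=0:
w1 = x4 ∨ x1 = 0 ∨ 0 = 0
w2 = x2 ∧ w1 = 1 ∧ 0 = 0
w3 = ¬w2 = ¬0 = 1
w4 = w2 ∨ w3 = 0 ∨ 1 = 1
w5 = w4 ∧ x3 = 1 ∧ 1 = 1
So w5 = 1.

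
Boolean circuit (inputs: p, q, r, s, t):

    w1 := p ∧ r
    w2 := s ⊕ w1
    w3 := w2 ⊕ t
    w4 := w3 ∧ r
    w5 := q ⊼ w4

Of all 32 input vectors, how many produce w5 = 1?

28

w5 = q ⊼ w4 must be 1, so at least one of q, w4 is 0.
Enumerating the 32 input combinations, 28 give w5 = 1 and 4 give w5 = 0.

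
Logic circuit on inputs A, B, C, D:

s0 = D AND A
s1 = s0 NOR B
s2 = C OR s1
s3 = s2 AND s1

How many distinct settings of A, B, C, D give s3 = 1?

6

s3 = s2 AND s1 must be 1, so both s2 = 1 and s1 = 1.
s2 = C OR s1 must be 1, so at least one of C, s1 is 1.
s1 = s0 NOR B must be 1, so both s0 = 0 and B = 0.
Enumerating the 16 input combinations, 6 give s3 = 1 and 10 give s3 = 0.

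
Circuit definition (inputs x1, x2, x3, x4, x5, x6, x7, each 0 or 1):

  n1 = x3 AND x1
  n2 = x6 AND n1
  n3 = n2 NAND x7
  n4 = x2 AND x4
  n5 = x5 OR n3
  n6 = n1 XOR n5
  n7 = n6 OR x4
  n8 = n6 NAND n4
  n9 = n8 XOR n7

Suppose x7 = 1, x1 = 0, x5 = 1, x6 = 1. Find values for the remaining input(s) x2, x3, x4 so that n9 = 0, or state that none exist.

n9 = n8 XOR n7 must be 0, so n8 and n7 are equal.
Check with x7 = 1, x1 = 0, x5 = 1, x6 = 1 and x2=0, x3=0, x4=1:
n1 = x3 AND x1 = 0 AND 0 = 0
n2 = x6 AND n1 = 1 AND 0 = 0
n3 = n2 NAND x7 = 0 NAND 1 = 1
n4 = x2 AND x4 = 0 AND 1 = 0
n5 = x5 OR n3 = 1 OR 1 = 1
n6 = n1 XOR n5 = 0 XOR 1 = 1
n7 = n6 OR x4 = 1 OR 1 = 1
n8 = n6 NAND n4 = 1 NAND 0 = 1
n9 = n8 XOR n7 = 1 XOR 1 = 0
So n9 = 0.

x2=0, x3=0, x4=1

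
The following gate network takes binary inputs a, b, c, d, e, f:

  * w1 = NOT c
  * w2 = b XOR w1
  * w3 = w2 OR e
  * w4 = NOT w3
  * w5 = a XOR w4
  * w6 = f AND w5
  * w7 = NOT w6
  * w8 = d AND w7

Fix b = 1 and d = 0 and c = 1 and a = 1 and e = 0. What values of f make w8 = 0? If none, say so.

w8 = d AND w7 must be 0, so at least one of d, w7 is 0.
Check with b = 1 and d = 0 and c = 1 and a = 1 and e = 0 and f=1:
w1 = NOT c = NOT 1 = 0
w2 = b XOR w1 = 1 XOR 0 = 1
w3 = w2 OR e = 1 OR 0 = 1
w4 = NOT w3 = NOT 1 = 0
w5 = a XOR w4 = 1 XOR 0 = 1
w6 = f AND w5 = 1 AND 1 = 1
w7 = NOT w6 = NOT 1 = 0
w8 = d AND w7 = 0 AND 0 = 0
So w8 = 0.

f=1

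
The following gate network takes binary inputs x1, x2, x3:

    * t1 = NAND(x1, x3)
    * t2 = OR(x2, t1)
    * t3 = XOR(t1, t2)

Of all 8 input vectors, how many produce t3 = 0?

t3 = XOR(t1, t2) must be 0, so t1 and t2 are equal.
Enumerating the 8 input combinations, 7 give t3 = 0 and 1 give t3 = 1.

7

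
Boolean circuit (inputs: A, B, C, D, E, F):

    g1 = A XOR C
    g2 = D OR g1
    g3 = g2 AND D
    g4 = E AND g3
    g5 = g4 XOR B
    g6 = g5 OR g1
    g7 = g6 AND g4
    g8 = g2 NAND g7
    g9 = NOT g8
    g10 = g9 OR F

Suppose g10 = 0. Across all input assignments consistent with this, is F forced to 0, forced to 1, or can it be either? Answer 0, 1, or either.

0

g10 = g9 OR F must be 0, so both g9 = 0 and F = 0.
g9 = NOT g8 must be 0, so g8 = 1.
g8 = g2 NAND g7 must be 1, so at least one of g2, g7 is 0.
Every assignment with g10 = 0 has F = 0; there are 26 such assignment(s).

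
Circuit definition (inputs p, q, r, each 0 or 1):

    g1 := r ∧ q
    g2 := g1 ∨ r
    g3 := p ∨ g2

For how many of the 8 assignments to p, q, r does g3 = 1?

6

g3 = p ∨ g2 must be 1, so at least one of p, g2 is 1.
Enumerating the 8 input combinations, 6 give g3 = 1 and 2 give g3 = 0.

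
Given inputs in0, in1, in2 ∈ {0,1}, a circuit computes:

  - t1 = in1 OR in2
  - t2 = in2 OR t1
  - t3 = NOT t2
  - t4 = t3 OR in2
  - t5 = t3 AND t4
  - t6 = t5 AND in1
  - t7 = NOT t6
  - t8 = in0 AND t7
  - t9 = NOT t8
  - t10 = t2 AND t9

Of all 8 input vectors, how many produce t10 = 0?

5

t10 = t2 AND t9 must be 0, so at least one of t2, t9 is 0.
Satisfying assignments:
  in0=0, in1=0, in2=0
  in0=1, in1=0, in2=0
  in0=1, in1=0, in2=1
  in0=1, in1=1, in2=0
  in0=1, in1=1, in2=1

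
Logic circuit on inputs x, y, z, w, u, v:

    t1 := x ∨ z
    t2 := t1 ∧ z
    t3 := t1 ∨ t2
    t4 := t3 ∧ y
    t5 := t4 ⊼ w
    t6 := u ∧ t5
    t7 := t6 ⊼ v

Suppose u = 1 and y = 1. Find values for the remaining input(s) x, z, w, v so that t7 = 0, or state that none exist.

t7 = t6 ⊼ v must be 0, so both t6 = 1 and v = 1.
Check with u = 1 and y = 1 and x=0, z=0, w=1, v=1:
t1 = x ∨ z = 0 ∨ 0 = 0
t2 = t1 ∧ z = 0 ∧ 0 = 0
t3 = t1 ∨ t2 = 0 ∨ 0 = 0
t4 = t3 ∧ y = 0 ∧ 1 = 0
t5 = t4 ⊼ w = 0 ⊼ 1 = 1
t6 = u ∧ t5 = 1 ∧ 1 = 1
t7 = t6 ⊼ v = 1 ⊼ 1 = 0
So t7 = 0.

x=0, z=0, w=1, v=1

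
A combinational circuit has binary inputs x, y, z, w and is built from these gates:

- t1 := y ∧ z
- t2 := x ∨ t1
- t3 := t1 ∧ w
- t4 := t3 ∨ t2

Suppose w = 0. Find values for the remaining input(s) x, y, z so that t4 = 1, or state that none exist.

Check with w = 0 and x=1, y=0, z=0:
t1 = y ∧ z = 0 ∧ 0 = 0
t2 = x ∨ t1 = 1 ∨ 0 = 1
t3 = t1 ∧ w = 0 ∧ 0 = 0
t4 = t3 ∨ t2 = 0 ∨ 1 = 1
So t4 = 1.

x=1 y=0 z=0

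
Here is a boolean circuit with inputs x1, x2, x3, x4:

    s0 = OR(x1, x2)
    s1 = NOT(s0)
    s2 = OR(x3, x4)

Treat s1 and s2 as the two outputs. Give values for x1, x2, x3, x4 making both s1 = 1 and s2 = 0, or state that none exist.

x1=0 x2=0 x3=0 x4=0

Check with x1=0 x2=0 x3=0 x4=0:
s0 = OR(x1, x2) = OR(0, 0) = 0
s1 = NOT(s0) = NOT 0 = 1
s2 = OR(x3, x4) = OR(0, 0) = 0
So s1 = 1 and s2 = 0.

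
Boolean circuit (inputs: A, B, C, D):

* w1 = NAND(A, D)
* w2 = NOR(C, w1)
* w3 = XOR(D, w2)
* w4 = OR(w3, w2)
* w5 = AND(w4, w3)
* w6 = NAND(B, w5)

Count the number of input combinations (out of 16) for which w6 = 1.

13

w6 = NAND(B, w5) must be 1, so at least one of B, w5 is 0.
Enumerating the 16 input combinations, 13 give w6 = 1 and 3 give w6 = 0.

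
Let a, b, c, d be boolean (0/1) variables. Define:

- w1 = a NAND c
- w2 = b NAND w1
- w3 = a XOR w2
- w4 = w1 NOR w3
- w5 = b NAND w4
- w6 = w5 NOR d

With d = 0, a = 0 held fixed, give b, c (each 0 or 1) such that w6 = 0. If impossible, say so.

b=1, c=0

Check with d = 0, a = 0 and b=1, c=0:
w1 = a NAND c = 0 NAND 0 = 1
w2 = b NAND w1 = 1 NAND 1 = 0
w3 = a XOR w2 = 0 XOR 0 = 0
w4 = w1 NOR w3 = 1 NOR 0 = 0
w5 = b NAND w4 = 1 NAND 0 = 1
w6 = w5 NOR d = 1 NOR 0 = 0
So w6 = 0.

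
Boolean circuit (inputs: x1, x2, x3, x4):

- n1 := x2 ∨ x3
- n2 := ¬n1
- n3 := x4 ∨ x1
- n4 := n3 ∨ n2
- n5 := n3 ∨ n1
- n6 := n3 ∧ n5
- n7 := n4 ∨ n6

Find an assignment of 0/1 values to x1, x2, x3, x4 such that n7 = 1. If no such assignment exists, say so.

Check with x1=0, x2=0, x3=0, x4=1:
n1 = x2 ∨ x3 = 0 ∨ 0 = 0
n2 = ¬n1 = ¬0 = 1
n3 = x4 ∨ x1 = 1 ∨ 0 = 1
n4 = n3 ∨ n2 = 1 ∨ 1 = 1
n5 = n3 ∨ n1 = 1 ∨ 0 = 1
n6 = n3 ∧ n5 = 1 ∧ 1 = 1
n7 = n4 ∨ n6 = 1 ∨ 1 = 1
So n7 = 1 as required.

x1=0, x2=0, x3=0, x4=1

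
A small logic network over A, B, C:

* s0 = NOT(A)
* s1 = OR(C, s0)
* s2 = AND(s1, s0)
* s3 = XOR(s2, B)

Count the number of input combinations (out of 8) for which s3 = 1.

s3 = XOR(s2, B) must be 1, so s2 and B differ.
Enumerating the 8 input combinations, 4 give s3 = 1 and 4 give s3 = 0.

4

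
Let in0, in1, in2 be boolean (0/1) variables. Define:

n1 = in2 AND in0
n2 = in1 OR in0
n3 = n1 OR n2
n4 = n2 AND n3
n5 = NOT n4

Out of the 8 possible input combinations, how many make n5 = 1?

2

n5 = NOT n4 must be 1, so n4 = 0.
Satisfying assignments:
  in0=0, in1=0, in2=0
  in0=0, in1=0, in2=1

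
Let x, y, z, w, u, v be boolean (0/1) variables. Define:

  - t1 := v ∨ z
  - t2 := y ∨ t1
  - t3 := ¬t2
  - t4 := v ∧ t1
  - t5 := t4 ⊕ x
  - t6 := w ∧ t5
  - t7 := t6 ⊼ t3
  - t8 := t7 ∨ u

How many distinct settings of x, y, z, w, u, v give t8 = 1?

t8 = t7 ∨ u must be 1, so at least one of t7, u is 1.
Enumerating the 64 input combinations, 63 give t8 = 1 and 1 give t8 = 0.

63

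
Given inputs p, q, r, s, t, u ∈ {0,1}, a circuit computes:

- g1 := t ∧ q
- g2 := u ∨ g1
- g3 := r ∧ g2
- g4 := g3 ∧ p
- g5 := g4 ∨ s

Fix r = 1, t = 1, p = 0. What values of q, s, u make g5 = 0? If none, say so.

q=1, s=0, u=1

g5 = g4 ∨ s must be 0, so both g4 = 0 and s = 0.
g4 = g3 ∧ p must be 0, so at least one of g3, p is 0.
Check with r = 1, t = 1, p = 0 and q=1, s=0, u=1:
g1 = t ∧ q = 1 ∧ 1 = 1
g2 = u ∨ g1 = 1 ∨ 1 = 1
g3 = r ∧ g2 = 1 ∧ 1 = 1
g4 = g3 ∧ p = 1 ∧ 0 = 0
g5 = g4 ∨ s = 0 ∨ 0 = 0
So g5 = 0.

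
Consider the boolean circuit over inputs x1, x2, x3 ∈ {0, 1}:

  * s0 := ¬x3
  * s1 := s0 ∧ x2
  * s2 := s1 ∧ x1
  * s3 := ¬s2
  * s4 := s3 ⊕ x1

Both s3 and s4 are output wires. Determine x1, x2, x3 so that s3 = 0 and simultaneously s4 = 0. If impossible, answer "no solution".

no solution exists

Across all 8 input combinations, none give both s3 = 0 and s4 = 0.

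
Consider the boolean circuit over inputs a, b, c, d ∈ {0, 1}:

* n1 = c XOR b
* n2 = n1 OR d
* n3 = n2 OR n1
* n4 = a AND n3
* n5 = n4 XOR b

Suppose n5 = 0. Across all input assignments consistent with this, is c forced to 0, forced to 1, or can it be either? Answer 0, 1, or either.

either

Both values of c occur among assignments with n5 = 0:
  c=0: a=0, b=0, c=0, d=0
  c=1: a=0, b=0, c=1, d=0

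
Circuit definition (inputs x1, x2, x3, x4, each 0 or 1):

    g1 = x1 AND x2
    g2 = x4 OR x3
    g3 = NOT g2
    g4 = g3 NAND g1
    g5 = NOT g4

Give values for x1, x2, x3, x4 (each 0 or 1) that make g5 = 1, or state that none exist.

g5 = NOT g4 must be 1, so g4 = 0.
Check with x1=1, x2=1, x3=0, x4=0:
g1 = x1 AND x2 = 1 AND 1 = 1
g2 = x4 OR x3 = 0 OR 0 = 0
g3 = NOT g2 = NOT 0 = 1
g4 = g3 NAND g1 = 1 NAND 1 = 0
g5 = NOT g4 = NOT 0 = 1
So g5 = 1 as required.

x1=1, x2=1, x3=0, x4=0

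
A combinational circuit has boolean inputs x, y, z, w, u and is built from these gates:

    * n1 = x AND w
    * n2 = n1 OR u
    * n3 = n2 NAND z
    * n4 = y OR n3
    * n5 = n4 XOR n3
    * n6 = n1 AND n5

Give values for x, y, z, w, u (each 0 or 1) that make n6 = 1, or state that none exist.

n6 = n1 AND n5 must be 1, so both n1 = 1 and n5 = 1.
n1 = x AND w must be 1, so both x = 1 and w = 1.
n5 = n4 XOR n3 must be 1, so n4 and n3 differ.
Check with x=1, y=1, z=1, w=1, u=0:
n1 = x AND w = 1 AND 1 = 1
n2 = n1 OR u = 1 OR 0 = 1
n3 = n2 NAND z = 1 NAND 1 = 0
n4 = y OR n3 = 1 OR 0 = 1
n5 = n4 XOR n3 = 1 XOR 0 = 1
n6 = n1 AND n5 = 1 AND 1 = 1
So n6 = 1 as required.

x=1, y=1, z=1, w=1, u=0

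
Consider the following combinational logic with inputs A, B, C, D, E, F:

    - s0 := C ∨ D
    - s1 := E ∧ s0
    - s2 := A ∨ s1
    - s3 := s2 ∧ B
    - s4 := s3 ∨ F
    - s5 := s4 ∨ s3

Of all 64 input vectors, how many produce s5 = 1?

s5 = s4 ∨ s3 must be 1, so at least one of s4, s3 is 1.
Enumerating the 64 input combinations, 43 give s5 = 1 and 21 give s5 = 0.

43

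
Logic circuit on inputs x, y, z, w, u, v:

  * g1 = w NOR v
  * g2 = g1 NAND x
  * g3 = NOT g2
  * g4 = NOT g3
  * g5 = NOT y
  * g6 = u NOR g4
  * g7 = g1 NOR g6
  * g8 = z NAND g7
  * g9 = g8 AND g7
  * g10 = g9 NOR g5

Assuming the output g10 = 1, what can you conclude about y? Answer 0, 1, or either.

g10 = g9 NOR g5 must be 1, so both g9 = 0 and g5 = 0.
Every assignment with g10 = 1 has y = 1; there are 20 such assignment(s).

1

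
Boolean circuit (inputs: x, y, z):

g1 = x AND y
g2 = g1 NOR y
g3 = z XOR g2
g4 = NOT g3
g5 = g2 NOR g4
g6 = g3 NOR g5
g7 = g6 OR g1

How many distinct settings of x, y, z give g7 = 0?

3

g7 = g6 OR g1 must be 0, so both g6 = 0 and g1 = 0.
g6 = g3 NOR g5 must be 0, so at least one of g3, g5 is 1.
g1 = x AND y must be 0, so at least one of x, y is 0.
Enumerating the 8 input combinations, 3 give g7 = 0 and 5 give g7 = 1.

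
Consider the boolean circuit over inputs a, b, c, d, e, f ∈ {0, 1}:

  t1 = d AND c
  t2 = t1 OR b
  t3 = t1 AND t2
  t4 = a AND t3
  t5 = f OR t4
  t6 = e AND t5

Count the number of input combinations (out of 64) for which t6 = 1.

t6 = e AND t5 must be 1, so both e = 1 and t5 = 1.
t5 = f OR t4 must be 1, so at least one of f, t4 is 1.
Enumerating the 64 input combinations, 18 give t6 = 1 and 46 give t6 = 0.

18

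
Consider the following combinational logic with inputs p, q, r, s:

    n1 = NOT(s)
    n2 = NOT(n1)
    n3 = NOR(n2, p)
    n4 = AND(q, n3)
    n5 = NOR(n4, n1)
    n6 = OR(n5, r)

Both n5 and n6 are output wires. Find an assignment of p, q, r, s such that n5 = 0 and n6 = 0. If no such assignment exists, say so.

Check with p=0 q=0 r=0 s=0:
n1 = NOT(s) = NOT 0 = 1
n2 = NOT(n1) = NOT 1 = 0
n3 = NOR(n2, p) = NOR(0, 0) = 1
n4 = AND(q, n3) = AND(0, 1) = 0
n5 = NOR(n4, n1) = NOR(0, 1) = 0
n6 = OR(n5, r) = OR(0, 0) = 0
So n5 = 0 and n6 = 0.

p=0 q=0 r=0 s=0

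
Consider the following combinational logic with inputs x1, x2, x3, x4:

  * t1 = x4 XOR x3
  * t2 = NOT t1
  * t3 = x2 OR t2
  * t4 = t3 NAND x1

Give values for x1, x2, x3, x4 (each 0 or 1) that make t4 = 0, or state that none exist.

Check with x1=1 x2=0 x3=0 x4=0:
t1 = x4 XOR x3 = 0 XOR 0 = 0
t2 = NOT t1 = NOT 0 = 1
t3 = x2 OR t2 = 0 OR 1 = 1
t4 = t3 NAND x1 = 1 NAND 1 = 0
So t4 = 0 as required.

x1=1 x2=0 x3=0 x4=0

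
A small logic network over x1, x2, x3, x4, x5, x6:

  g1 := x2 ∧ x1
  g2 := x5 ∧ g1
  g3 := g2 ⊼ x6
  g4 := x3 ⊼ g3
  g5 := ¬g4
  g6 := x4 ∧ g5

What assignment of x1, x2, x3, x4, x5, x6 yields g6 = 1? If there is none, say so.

Check with x1=0 x2=1 x3=1 x4=1 x5=0 x6=0:
g1 = x2 ∧ x1 = 1 ∧ 0 = 0
g2 = x5 ∧ g1 = 0 ∧ 0 = 0
g3 = g2 ⊼ x6 = 0 ⊼ 0 = 1
g4 = x3 ⊼ g3 = 1 ⊼ 1 = 0
g5 = ¬g4 = ¬0 = 1
g6 = x4 ∧ g5 = 1 ∧ 1 = 1
So g6 = 1 as required.

x1=0 x2=1 x3=1 x4=1 x5=0 x6=0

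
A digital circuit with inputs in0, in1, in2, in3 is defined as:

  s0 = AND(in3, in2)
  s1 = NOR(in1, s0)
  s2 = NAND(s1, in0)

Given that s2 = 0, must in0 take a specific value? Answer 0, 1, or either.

1

s2 = NAND(s1, in0) must be 0, so both s1 = 1 and in0 = 1.
s1 = NOR(in1, s0) must be 1, so both in1 = 0 and s0 = 0.
s0 = AND(in3, in2) must be 0, so at least one of in3, in2 is 0.
Every assignment with s2 = 0 has in0 = 1; there are 3 such assignment(s).
  in0=1, in1=0, in2=0, in3=0
  in0=1, in1=0, in2=0, in3=1
  in0=1, in1=0, in2=1, in3=0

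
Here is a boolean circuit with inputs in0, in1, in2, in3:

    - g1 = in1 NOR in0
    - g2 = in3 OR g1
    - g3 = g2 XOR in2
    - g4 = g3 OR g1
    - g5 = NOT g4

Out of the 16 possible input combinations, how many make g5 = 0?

10

g5 = NOT g4 must be 0, so g4 = 1.
g4 = g3 OR g1 must be 1, so at least one of g3, g1 is 1.
Enumerating the 16 input combinations, 10 give g5 = 0 and 6 give g5 = 1.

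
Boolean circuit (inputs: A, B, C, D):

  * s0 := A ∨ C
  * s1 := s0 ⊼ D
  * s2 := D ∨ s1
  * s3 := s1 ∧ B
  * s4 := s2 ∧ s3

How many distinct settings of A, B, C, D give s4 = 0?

s4 = s2 ∧ s3 must be 0, so at least one of s2, s3 is 0.
Enumerating the 16 input combinations, 11 give s4 = 0 and 5 give s4 = 1.

11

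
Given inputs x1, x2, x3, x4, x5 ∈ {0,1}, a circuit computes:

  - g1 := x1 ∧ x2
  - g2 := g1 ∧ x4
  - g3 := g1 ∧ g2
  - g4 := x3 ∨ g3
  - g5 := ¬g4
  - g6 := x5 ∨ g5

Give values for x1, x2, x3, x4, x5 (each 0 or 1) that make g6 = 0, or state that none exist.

x1=1, x2=1, x3=1, x4=1, x5=0

g6 = x5 ∨ g5 must be 0, so both x5 = 0 and g5 = 0.
Check with x1=1, x2=1, x3=1, x4=1, x5=0:
g1 = x1 ∧ x2 = 1 ∧ 1 = 1
g2 = g1 ∧ x4 = 1 ∧ 1 = 1
g3 = g1 ∧ g2 = 1 ∧ 1 = 1
g4 = x3 ∨ g3 = 1 ∨ 1 = 1
g5 = ¬g4 = ¬1 = 0
g6 = x5 ∨ g5 = 0 ∨ 0 = 0
So g6 = 0 as required.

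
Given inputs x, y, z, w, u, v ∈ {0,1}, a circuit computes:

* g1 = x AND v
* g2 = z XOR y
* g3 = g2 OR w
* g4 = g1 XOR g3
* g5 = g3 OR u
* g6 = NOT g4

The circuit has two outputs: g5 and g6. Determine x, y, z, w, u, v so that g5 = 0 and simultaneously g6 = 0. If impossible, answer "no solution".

x=1, y=1, z=1, w=0, u=0, v=1

Check with x=1, y=1, z=1, w=0, u=0, v=1:
g1 = x AND v = 1 AND 1 = 1
g2 = z XOR y = 1 XOR 1 = 0
g3 = g2 OR w = 0 OR 0 = 0
g4 = g1 XOR g3 = 1 XOR 0 = 1
g5 = g3 OR u = 0 OR 0 = 0
g6 = NOT g4 = NOT 1 = 0
So g5 = 0 and g6 = 0.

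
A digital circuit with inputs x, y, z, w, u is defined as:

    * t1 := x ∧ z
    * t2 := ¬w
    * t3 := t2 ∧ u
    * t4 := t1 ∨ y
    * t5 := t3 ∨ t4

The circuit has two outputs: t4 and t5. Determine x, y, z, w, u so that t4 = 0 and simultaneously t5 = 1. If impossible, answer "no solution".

x=0, y=0, z=1, w=0, u=1

Check with x=0, y=0, z=1, w=0, u=1:
t1 = x ∧ z = 0 ∧ 1 = 0
t2 = ¬w = ¬0 = 1
t3 = t2 ∧ u = 1 ∧ 1 = 1
t4 = t1 ∨ y = 0 ∨ 0 = 0
t5 = t3 ∨ t4 = 1 ∨ 0 = 1
So t4 = 0 and t5 = 1.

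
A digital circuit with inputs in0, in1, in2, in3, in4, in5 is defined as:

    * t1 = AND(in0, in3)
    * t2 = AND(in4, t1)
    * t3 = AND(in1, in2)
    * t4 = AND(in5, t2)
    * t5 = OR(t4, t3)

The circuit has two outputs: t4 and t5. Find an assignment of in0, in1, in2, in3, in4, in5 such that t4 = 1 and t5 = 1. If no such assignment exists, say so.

in0=1, in1=1, in2=1, in3=1, in4=1, in5=1

Check with in0=1, in1=1, in2=1, in3=1, in4=1, in5=1:
t1 = AND(in0, in3) = AND(1, 1) = 1
t2 = AND(in4, t1) = AND(1, 1) = 1
t3 = AND(in1, in2) = AND(1, 1) = 1
t4 = AND(in5, t2) = AND(1, 1) = 1
t5 = OR(t4, t3) = OR(1, 1) = 1
So t4 = 1 and t5 = 1.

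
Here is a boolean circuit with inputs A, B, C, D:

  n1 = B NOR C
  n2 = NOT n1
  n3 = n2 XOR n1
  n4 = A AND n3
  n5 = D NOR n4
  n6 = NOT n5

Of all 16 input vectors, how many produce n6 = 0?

4

n6 = NOT n5 must be 0, so n5 = 1.
n5 = D NOR n4 must be 1, so both D = 0 and n4 = 0.
Satisfying assignments:
  A=0, B=0, C=0, D=0
  A=0, B=0, C=1, D=0
  A=0, B=1, C=0, D=0
  A=0, B=1, C=1, D=0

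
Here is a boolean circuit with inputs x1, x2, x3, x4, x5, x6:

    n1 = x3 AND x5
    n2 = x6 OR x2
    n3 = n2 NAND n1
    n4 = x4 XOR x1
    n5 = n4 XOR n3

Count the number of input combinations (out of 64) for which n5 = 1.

32

n5 = n4 XOR n3 must be 1, so n4 and n3 differ.
Enumerating the 64 input combinations, 32 give n5 = 1 and 32 give n5 = 0.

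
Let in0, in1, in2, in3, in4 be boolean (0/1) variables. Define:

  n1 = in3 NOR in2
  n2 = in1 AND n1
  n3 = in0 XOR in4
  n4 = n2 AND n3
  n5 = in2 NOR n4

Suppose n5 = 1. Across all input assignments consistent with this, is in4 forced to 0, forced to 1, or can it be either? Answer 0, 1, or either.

either

Both values of in4 occur among assignments with n5 = 1:
  in4=0: in0=0, in1=0, in2=0, in3=0, in4=0
  in4=1: in0=0, in1=0, in2=0, in3=0, in4=1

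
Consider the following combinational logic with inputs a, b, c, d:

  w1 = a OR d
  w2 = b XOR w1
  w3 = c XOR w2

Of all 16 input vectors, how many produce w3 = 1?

w3 = c XOR w2 must be 1, so c and w2 differ.
Enumerating the 16 input combinations, 8 give w3 = 1 and 8 give w3 = 0.

8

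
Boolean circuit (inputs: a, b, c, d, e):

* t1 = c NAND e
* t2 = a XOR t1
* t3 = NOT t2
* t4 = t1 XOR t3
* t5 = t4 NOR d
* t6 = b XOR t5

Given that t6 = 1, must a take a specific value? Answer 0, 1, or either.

Both values of a occur among assignments with t6 = 1:
  a=0: a=0, b=1, c=0, d=0, e=0
  a=1: a=1, b=0, c=0, d=0, e=0

either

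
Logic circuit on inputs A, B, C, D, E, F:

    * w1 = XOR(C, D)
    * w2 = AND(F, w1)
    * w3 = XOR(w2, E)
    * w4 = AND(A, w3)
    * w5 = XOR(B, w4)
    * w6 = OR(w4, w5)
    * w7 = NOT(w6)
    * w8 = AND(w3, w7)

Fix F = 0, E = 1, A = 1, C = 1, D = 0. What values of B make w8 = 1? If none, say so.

no solution exists

With F = 0, E = 1, A = 1, C = 1, D = 0 fixed, none of the 2 settings of B give w8 = 1.
For example, with B=0:
w1 = XOR(C, D) = XOR(1, 0) = 1
w2 = AND(F, w1) = AND(0, 1) = 0
w3 = XOR(w2, E) = XOR(0, 1) = 1
w4 = AND(A, w3) = AND(1, 1) = 1
w5 = XOR(B, w4) = XOR(0, 1) = 1
w6 = OR(w4, w5) = OR(1, 1) = 1
w7 = NOT(w6) = NOT 1 = 0
w8 = AND(w3, w7) = AND(1, 0) = 0
giving w8 = 0 ≠ 1.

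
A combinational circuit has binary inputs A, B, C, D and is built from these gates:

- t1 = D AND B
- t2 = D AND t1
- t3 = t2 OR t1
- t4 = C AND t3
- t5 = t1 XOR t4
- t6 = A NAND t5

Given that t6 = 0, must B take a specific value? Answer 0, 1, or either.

t6 = A NAND t5 must be 0, so both A = 1 and t5 = 1.
Every assignment with t6 = 0 has B = 1; there are 1 such assignment(s).
  A=1, B=1, C=0, D=1

1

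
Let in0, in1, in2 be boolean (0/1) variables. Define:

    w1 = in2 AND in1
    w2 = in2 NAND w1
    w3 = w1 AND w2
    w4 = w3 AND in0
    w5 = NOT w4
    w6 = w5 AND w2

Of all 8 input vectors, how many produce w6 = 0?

w6 = w5 AND w2 must be 0, so at least one of w5, w2 is 0.
Satisfying assignments:
  in0=0, in1=1, in2=1
  in0=1, in1=1, in2=1

2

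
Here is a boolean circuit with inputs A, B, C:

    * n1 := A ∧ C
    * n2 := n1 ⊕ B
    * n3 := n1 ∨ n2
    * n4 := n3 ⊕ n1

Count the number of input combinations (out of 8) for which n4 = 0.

n4 = n3 ⊕ n1 must be 0, so n3 and n1 are equal.
Satisfying assignments:
  A=0, B=0, C=0
  A=0, B=0, C=1
  A=1, B=0, C=0
  A=1, B=0, C=1
  A=1, B=1, C=1

5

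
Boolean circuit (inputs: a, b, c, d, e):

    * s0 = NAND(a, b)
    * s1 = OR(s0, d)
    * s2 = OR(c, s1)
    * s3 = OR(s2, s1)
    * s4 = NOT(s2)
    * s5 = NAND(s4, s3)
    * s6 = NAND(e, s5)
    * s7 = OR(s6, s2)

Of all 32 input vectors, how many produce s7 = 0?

1

s7 = OR(s6, s2) must be 0, so both s6 = 0 and s2 = 0.
s6 = NAND(e, s5) must be 0, so both e = 1 and s5 = 1.
Satisfying assignments:
  a=1, b=1, c=0, d=0, e=1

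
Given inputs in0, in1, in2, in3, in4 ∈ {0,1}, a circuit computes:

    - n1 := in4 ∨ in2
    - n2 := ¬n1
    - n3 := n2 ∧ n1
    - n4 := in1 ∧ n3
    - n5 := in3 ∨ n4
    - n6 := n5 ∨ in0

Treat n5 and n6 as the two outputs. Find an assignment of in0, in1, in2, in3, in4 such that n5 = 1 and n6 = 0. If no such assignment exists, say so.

no solution exists

Across all 32 input combinations, none give both n5 = 1 and n6 = 0.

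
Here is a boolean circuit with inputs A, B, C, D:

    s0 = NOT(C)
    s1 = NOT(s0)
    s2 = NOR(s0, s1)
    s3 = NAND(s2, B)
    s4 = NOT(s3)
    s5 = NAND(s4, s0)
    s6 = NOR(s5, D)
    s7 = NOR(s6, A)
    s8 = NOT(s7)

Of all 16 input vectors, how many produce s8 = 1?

8

s8 = NOT(s7) must be 1, so s7 = 0.
Enumerating the 16 input combinations, 8 give s8 = 1 and 8 give s8 = 0.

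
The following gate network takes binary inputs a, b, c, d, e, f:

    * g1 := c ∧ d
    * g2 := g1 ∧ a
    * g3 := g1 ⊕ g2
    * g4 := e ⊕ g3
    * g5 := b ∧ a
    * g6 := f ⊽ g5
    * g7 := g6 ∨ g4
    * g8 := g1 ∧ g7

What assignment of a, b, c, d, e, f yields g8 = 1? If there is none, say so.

g8 = g1 ∧ g7 must be 1, so both g1 = 1 and g7 = 1.
g1 = c ∧ d must be 1, so both c = 1 and d = 1.
Check with a=0, b=0, c=1, d=1, e=1, f=0:
g1 = c ∧ d = 1 ∧ 1 = 1
g2 = g1 ∧ a = 1 ∧ 0 = 0
g3 = g1 ⊕ g2 = 1 ⊕ 0 = 1
g4 = e ⊕ g3 = 1 ⊕ 1 = 0
g5 = b ∧ a = 0 ∧ 0 = 0
g6 = f ⊽ g5 = 0 ⊽ 0 = 1
g7 = g6 ∨ g4 = 1 ∨ 0 = 1
g8 = g1 ∧ g7 = 1 ∧ 1 = 1
So g8 = 1 as required.

a=0, b=0, c=1, d=1, e=1, f=0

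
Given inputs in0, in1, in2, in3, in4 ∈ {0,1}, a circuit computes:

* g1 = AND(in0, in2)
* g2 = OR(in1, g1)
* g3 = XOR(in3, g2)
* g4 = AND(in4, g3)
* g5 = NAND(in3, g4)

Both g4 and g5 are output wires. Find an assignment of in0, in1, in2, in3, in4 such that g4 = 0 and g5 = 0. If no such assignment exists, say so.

Across all 32 input combinations, none give both g4 = 0 and g5 = 0.

no solution exists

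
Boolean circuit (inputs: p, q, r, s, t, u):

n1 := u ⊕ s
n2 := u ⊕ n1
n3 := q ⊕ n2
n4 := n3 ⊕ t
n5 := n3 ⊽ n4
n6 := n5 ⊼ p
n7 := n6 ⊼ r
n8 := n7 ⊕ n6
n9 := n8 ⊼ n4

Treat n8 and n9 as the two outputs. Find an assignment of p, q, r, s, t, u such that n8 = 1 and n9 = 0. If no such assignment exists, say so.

p=0, q=1, r=1, s=0, t=0, u=0

Check with p=0, q=1, r=1, s=0, t=0, u=0:
n1 = u ⊕ s = 0 ⊕ 0 = 0
n2 = u ⊕ n1 = 0 ⊕ 0 = 0
n3 = q ⊕ n2 = 1 ⊕ 0 = 1
n4 = n3 ⊕ t = 1 ⊕ 0 = 1
n5 = n3 ⊽ n4 = 1 ⊽ 1 = 0
n6 = n5 ⊼ p = 0 ⊼ 0 = 1
n7 = n6 ⊼ r = 1 ⊼ 1 = 0
n8 = n7 ⊕ n6 = 0 ⊕ 1 = 1
n9 = n8 ⊼ n4 = 1 ⊼ 1 = 0
So n8 = 1 and n9 = 0.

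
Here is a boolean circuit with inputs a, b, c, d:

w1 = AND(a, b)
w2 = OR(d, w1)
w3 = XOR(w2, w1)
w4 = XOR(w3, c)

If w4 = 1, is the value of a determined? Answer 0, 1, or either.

Both values of a occur among assignments with w4 = 1:
  a=0: a=0, b=0, c=0, d=1
  a=1: a=1, b=0, c=0, d=1

either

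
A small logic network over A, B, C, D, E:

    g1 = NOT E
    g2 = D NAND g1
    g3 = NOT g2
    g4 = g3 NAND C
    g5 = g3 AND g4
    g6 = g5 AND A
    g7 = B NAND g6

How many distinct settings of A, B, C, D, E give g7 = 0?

g7 = B NAND g6 must be 0, so both B = 1 and g6 = 1.
Enumerating the 32 input combinations, 1 give g7 = 0 and 31 give g7 = 1.

1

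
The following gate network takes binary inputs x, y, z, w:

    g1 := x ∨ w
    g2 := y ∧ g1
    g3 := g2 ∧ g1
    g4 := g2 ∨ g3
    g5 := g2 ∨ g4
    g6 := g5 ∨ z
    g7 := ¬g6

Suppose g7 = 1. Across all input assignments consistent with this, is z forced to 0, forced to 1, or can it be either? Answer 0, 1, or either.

0

g7 = ¬g6 must be 1, so g6 = 0.
g6 = g5 ∨ z must be 0, so both g5 = 0 and z = 0.
Every assignment with g7 = 1 has z = 0; there are 5 such assignment(s).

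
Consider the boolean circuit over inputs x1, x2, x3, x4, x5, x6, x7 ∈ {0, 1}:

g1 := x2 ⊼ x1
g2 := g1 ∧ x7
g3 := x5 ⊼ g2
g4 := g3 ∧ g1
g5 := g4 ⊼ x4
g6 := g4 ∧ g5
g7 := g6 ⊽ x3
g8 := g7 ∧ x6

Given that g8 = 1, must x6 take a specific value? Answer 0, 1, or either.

1

g8 = g7 ∧ x6 must be 1, so both g7 = 1 and x6 = 1.
g7 = g6 ⊽ x3 must be 1, so both g6 = 0 and x3 = 0.
Every assignment with g8 = 1 has x6 = 1; there are 23 such assignment(s).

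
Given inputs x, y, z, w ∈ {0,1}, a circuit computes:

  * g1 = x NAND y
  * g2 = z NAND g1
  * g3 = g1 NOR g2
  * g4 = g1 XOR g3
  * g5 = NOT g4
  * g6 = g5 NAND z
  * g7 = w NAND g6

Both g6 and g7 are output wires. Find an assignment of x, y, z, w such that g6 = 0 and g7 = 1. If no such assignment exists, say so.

Check with x=1 y=1 z=1 w=1:
g1 = x NAND y = 1 NAND 1 = 0
g2 = z NAND g1 = 1 NAND 0 = 1
g3 = g1 NOR g2 = 0 NOR 1 = 0
g4 = g1 XOR g3 = 0 XOR 0 = 0
g5 = NOT g4 = NOT 0 = 1
g6 = g5 NAND z = 1 NAND 1 = 0
g7 = w NAND g6 = 1 NAND 0 = 1
So g6 = 0 and g7 = 1.

x=1 y=1 z=1 w=1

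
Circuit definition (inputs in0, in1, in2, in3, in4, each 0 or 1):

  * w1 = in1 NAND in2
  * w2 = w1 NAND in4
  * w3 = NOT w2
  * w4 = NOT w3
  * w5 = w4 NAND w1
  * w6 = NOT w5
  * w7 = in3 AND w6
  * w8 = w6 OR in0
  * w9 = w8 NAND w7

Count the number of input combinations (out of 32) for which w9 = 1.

w9 = w8 NAND w7 must be 1, so at least one of w8, w7 is 0.
Enumerating the 32 input combinations, 26 give w9 = 1 and 6 give w9 = 0.

26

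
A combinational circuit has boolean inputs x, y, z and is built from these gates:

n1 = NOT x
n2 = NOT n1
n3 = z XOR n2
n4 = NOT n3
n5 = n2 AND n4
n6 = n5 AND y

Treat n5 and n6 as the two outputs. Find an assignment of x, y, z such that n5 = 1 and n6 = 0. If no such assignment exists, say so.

x=1 y=0 z=1

Check with x=1 y=0 z=1:
n1 = NOT x = NOT 1 = 0
n2 = NOT n1 = NOT 0 = 1
n3 = z XOR n2 = 1 XOR 1 = 0
n4 = NOT n3 = NOT 0 = 1
n5 = n2 AND n4 = 1 AND 1 = 1
n6 = n5 AND y = 1 AND 0 = 0
So n5 = 1 and n6 = 0.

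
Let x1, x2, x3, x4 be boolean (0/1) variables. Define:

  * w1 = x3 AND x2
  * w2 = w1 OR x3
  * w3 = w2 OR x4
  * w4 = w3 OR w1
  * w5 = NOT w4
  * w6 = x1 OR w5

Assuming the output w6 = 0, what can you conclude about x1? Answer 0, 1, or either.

0

w6 = x1 OR w5 must be 0, so both x1 = 0 and w5 = 0.
w5 = NOT w4 must be 0, so w4 = 1.
Every assignment with w6 = 0 has x1 = 0; there are 6 such assignment(s).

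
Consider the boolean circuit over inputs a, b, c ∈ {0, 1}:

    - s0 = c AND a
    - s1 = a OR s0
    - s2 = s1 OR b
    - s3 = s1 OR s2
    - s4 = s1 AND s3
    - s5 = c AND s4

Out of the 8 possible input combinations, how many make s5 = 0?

6

s5 = c AND s4 must be 0, so at least one of c, s4 is 0.
Enumerating the 8 input combinations, 6 give s5 = 0 and 2 give s5 = 1.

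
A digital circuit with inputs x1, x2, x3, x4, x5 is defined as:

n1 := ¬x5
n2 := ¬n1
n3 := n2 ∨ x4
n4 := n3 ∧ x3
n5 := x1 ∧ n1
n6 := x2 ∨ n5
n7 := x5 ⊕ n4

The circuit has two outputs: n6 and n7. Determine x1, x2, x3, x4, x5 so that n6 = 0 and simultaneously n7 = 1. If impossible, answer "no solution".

x1=0 x2=0 x3=0 x4=1 x5=1

Check with x1=0 x2=0 x3=0 x4=1 x5=1:
n1 = ¬x5 = ¬1 = 0
n2 = ¬n1 = ¬0 = 1
n3 = n2 ∨ x4 = 1 ∨ 1 = 1
n4 = n3 ∧ x3 = 1 ∧ 0 = 0
n5 = x1 ∧ n1 = 0 ∧ 0 = 0
n6 = x2 ∨ n5 = 0 ∨ 0 = 0
n7 = x5 ⊕ n4 = 1 ⊕ 0 = 1
So n6 = 0 and n7 = 1.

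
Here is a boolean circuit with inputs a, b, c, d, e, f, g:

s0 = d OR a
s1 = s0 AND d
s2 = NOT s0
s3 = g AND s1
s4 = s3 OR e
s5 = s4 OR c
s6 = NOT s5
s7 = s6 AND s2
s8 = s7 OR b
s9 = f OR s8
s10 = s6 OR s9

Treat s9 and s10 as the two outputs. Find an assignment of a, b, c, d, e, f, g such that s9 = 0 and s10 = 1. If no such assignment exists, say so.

Check with a=0 b=0 c=0 d=1 e=0 f=0 g=0:
s0 = d OR a = 1 OR 0 = 1
s1 = s0 AND d = 1 AND 1 = 1
s2 = NOT s0 = NOT 1 = 0
s3 = g AND s1 = 0 AND 1 = 0
s4 = s3 OR e = 0 OR 0 = 0
s5 = s4 OR c = 0 OR 0 = 0
s6 = NOT s5 = NOT 0 = 1
s7 = s6 AND s2 = 1 AND 0 = 0
s8 = s7 OR b = 0 OR 0 = 0
s9 = f OR s8 = 0 OR 0 = 0
s10 = s6 OR s9 = 1 OR 0 = 1
So s9 = 0 and s10 = 1.

a=0 b=0 c=0 d=1 e=0 f=0 g=0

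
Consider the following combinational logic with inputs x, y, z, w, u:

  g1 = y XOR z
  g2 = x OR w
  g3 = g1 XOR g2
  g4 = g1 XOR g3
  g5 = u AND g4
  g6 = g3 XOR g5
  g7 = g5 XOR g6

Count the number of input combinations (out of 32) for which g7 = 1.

16

g7 = g5 XOR g6 must be 1, so g5 and g6 differ.
Enumerating the 32 input combinations, 16 give g7 = 1 and 16 give g7 = 0.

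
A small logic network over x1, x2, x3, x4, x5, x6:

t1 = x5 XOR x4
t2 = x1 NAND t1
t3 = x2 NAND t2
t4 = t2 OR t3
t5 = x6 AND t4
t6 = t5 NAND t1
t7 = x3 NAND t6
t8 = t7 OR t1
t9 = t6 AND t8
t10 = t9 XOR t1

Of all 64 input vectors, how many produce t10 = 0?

t10 = t9 XOR t1 must be 0, so t9 and t1 are equal.
Enumerating the 64 input combinations, 32 give t10 = 0 and 32 give t10 = 1.

32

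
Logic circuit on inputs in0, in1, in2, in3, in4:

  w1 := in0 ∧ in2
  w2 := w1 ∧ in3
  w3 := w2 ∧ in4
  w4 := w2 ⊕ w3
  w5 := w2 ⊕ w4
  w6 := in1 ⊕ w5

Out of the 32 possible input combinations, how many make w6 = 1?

w6 = in1 ⊕ w5 must be 1, so in1 and w5 differ.
Enumerating the 32 input combinations, 16 give w6 = 1 and 16 give w6 = 0.

16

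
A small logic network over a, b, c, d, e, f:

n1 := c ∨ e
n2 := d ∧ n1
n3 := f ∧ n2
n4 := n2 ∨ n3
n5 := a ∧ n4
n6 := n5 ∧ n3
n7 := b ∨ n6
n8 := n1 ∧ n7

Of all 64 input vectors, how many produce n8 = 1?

n8 = n1 ∧ n7 must be 1, so both n1 = 1 and n7 = 1.
n1 = c ∨ e must be 1, so at least one of c, e is 1.
Enumerating the 64 input combinations, 27 give n8 = 1 and 37 give n8 = 0.

27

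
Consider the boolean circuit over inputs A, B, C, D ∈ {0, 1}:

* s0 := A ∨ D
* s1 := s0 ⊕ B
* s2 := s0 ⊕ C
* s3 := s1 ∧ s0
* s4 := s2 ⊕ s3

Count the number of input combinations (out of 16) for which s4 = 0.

s4 = s2 ⊕ s3 must be 0, so s2 and s3 are equal.
Enumerating the 16 input combinations, 8 give s4 = 0 and 8 give s4 = 1.

8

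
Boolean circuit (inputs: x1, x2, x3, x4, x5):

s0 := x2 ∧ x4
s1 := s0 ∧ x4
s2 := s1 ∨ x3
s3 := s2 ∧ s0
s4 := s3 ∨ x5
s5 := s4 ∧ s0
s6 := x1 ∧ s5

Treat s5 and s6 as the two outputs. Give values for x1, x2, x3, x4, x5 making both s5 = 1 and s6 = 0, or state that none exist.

Check with x1=0, x2=1, x3=1, x4=1, x5=1:
s0 = x2 ∧ x4 = 1 ∧ 1 = 1
s1 = s0 ∧ x4 = 1 ∧ 1 = 1
s2 = s1 ∨ x3 = 1 ∨ 1 = 1
s3 = s2 ∧ s0 = 1 ∧ 1 = 1
s4 = s3 ∨ x5 = 1 ∨ 1 = 1
s5 = s4 ∧ s0 = 1 ∧ 1 = 1
s6 = x1 ∧ s5 = 0 ∧ 1 = 0
So s5 = 1 and s6 = 0.

x1=0, x2=1, x3=1, x4=1, x5=1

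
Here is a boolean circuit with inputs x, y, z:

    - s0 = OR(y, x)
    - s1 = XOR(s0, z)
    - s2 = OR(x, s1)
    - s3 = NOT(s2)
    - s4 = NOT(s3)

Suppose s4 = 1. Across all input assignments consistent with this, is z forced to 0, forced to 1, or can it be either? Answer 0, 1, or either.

either

Both values of z occur among assignments with s4 = 1:
  z=0: x=0, y=1, z=0
  z=1: x=0, y=0, z=1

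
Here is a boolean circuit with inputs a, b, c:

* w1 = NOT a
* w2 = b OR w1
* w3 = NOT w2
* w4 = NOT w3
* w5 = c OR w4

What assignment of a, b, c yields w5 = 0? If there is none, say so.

w5 = c OR w4 must be 0, so both c = 0 and w4 = 0.
Check with a=1 b=0 c=0:
w1 = NOT a = NOT 1 = 0
w2 = b OR w1 = 0 OR 0 = 0
w3 = NOT w2 = NOT 0 = 1
w4 = NOT w3 = NOT 1 = 0
w5 = c OR w4 = 0 OR 0 = 0
So w5 = 0 as required.

a=1 b=0 c=0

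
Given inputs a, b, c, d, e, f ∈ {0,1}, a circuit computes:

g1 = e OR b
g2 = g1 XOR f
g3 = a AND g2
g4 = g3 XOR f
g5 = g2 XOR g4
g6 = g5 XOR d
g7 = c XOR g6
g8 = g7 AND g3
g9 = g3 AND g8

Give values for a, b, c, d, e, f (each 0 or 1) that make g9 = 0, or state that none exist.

a=0, b=1, c=1, d=1, e=0, f=1

g9 = g3 AND g8 must be 0, so at least one of g3, g8 is 0.
Check with a=0, b=1, c=1, d=1, e=0, f=1:
g1 = e OR b = 0 OR 1 = 1
g2 = g1 XOR f = 1 XOR 1 = 0
g3 = a AND g2 = 0 AND 0 = 0
g4 = g3 XOR f = 0 XOR 1 = 1
g5 = g2 XOR g4 = 0 XOR 1 = 1
g6 = g5 XOR d = 1 XOR 1 = 0
g7 = c XOR g6 = 1 XOR 0 = 1
g8 = g7 AND g3 = 1 AND 0 = 0
g9 = g3 AND g8 = 0 AND 0 = 0
So g9 = 0 as required.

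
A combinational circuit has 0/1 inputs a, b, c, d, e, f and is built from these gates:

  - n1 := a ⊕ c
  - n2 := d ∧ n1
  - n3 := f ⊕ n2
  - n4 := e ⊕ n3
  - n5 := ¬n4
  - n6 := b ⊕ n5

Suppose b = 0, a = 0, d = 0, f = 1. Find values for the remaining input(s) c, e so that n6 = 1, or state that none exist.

c=0, e=1

n6 = b ⊕ n5 must be 1, so b and n5 differ.
Check with b = 0, a = 0, d = 0, f = 1 and c=0, e=1:
n1 = a ⊕ c = 0 ⊕ 0 = 0
n2 = d ∧ n1 = 0 ∧ 0 = 0
n3 = f ⊕ n2 = 1 ⊕ 0 = 1
n4 = e ⊕ n3 = 1 ⊕ 1 = 0
n5 = ¬n4 = ¬0 = 1
n6 = b ⊕ n5 = 0 ⊕ 1 = 1
So n6 = 1.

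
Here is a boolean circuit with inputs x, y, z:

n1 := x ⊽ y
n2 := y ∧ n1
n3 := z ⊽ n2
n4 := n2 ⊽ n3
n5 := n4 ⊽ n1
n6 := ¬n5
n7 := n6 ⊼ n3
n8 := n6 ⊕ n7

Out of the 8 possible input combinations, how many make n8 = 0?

n8 = n6 ⊕ n7 must be 0, so n6 and n7 are equal.
Enumerating the 8 input combinations, 4 give n8 = 0 and 4 give n8 = 1.

4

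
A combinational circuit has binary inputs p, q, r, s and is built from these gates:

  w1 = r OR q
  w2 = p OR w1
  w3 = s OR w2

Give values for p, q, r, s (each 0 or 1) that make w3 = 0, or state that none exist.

Check with p=0, q=0, r=0, s=0:
w1 = r OR q = 0 OR 0 = 0
w2 = p OR w1 = 0 OR 0 = 0
w3 = s OR w2 = 0 OR 0 = 0
So w3 = 0 as required.

p=0, q=0, r=0, s=0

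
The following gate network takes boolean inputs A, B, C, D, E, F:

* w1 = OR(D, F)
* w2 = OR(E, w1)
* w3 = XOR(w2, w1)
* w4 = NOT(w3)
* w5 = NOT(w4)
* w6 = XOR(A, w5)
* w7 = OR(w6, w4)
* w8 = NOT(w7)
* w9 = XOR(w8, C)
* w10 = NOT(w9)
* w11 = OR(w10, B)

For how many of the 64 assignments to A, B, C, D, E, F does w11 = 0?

w11 = OR(w10, B) must be 0, so both w10 = 0 and B = 0.
Enumerating the 64 input combinations, 16 give w11 = 0 and 48 give w11 = 1.

16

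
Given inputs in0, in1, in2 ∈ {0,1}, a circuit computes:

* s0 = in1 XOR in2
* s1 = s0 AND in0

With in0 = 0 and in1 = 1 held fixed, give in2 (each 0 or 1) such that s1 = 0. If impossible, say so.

in2=0

s1 = s0 AND in0 must be 0, so at least one of s0, in0 is 0.
Check with in0 = 0 and in1 = 1 and in2=0:
s0 = in1 XOR in2 = 1 XOR 0 = 1
s1 = s0 AND in0 = 1 AND 0 = 0
So s1 = 0.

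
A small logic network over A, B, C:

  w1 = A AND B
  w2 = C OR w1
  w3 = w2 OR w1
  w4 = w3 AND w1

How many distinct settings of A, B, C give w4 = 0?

w4 = w3 AND w1 must be 0, so at least one of w3, w1 is 0.
Satisfying assignments:
  A=0, B=0, C=0
  A=0, B=0, C=1
  A=0, B=1, C=0
  A=0, B=1, C=1
  A=1, B=0, C=0
  A=1, B=0, C=1

6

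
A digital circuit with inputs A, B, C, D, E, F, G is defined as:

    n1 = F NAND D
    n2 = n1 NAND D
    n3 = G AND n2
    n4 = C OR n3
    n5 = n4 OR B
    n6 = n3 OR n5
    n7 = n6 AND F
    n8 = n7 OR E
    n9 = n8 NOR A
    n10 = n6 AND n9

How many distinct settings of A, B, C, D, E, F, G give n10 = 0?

n10 = n6 AND n9 must be 0, so at least one of n6, n9 is 0.
Enumerating the 128 input combinations, 115 give n10 = 0 and 13 give n10 = 1.

115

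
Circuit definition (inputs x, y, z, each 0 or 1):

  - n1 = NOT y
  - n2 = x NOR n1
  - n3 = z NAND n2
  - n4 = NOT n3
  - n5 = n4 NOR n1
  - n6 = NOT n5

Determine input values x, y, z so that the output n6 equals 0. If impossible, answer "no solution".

n6 = NOT n5 must be 0, so n5 = 1.
Check with x=1 y=1 z=0:
n1 = NOT y = NOT 1 = 0
n2 = x NOR n1 = 1 NOR 0 = 0
n3 = z NAND n2 = 0 NAND 0 = 1
n4 = NOT n3 = NOT 1 = 0
n5 = n4 NOR n1 = 0 NOR 0 = 1
n6 = NOT n5 = NOT 1 = 0
So n6 = 0 as required.

x=1 y=1 z=0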